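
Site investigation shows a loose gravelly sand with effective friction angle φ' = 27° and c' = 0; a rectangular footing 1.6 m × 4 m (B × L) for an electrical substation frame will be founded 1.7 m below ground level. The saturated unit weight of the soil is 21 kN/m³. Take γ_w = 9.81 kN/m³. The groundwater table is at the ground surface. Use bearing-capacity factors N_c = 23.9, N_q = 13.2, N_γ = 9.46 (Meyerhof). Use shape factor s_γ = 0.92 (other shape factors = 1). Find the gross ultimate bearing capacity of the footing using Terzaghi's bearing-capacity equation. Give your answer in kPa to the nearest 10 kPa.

q_ult ≈ 330 kPa

Water table at ground surface, so effective unit weight γ' = 21 − 9.81 = 11.19 kN/m³ is used throughout; overburden q = 11.19 × 1.7 = 19.023 kPa; the same γ' applies in the ½γBN_γ term.
Surcharge term q·N_q = 19.023 × 13.2 = 251.1 kPa; self-weight term 0.5·γ·B·N_γ·s_γ = 0.5 × 11.19 × 1.6 × 9.46 × 0.92 = 77.911 kPa.
q_ult = 251.1 + 77.911 = 329.01 kPa.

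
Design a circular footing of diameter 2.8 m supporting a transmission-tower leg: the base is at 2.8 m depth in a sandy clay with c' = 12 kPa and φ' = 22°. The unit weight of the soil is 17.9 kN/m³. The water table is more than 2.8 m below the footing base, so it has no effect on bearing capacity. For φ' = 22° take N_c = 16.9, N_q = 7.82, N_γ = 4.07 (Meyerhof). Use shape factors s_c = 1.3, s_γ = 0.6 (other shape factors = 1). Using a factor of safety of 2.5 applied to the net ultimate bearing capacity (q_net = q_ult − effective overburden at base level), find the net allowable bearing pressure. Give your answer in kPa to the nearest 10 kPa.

Overburden at base level: q = 17.9 × 2.8 = 50.12 kPa.
Cohesion term c·N_c·s_c = 12 × 16.9 × 1.3 = 263.64 kPa; surcharge term q·N_q = 50.12 × 7.82 = 391.94 kPa; self-weight term 0.5·γ·B·N_γ·s_γ = 0.5 × 17.9 × 2.8 × 4.07 × 0.6 = 61.197 kPa.
q_ult = 263.64 + 391.94 + 61.197 = 716.77 kPa.
Net ultimate: q_net = 716.77 − 50.12 = 666.65 kPa.
q_all(net) = 666.65 / 2.5 = 266.66 kPa.

q_all(net) ≈ 270 kPa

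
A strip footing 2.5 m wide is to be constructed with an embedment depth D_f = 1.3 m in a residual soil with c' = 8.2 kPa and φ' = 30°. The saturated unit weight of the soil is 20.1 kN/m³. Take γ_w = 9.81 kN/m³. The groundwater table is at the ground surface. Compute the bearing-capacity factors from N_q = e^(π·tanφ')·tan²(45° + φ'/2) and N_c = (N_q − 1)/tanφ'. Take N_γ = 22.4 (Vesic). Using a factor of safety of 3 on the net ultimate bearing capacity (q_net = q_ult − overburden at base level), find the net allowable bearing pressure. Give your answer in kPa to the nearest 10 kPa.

q_all(net) ≈ 260 kPa

N_q = e^(π·tan30°)·tan²(60°) = 18.4; N_c = (N_q − 1)/tanφ' = 30.14.
With the water table at the surface the whole profile is submerged: γ' = 20.1 − 9.81 = 10.29 kN/m³, so q = γ'·D_f = 13.377 kPa; the same γ' applies in the ½γBN_γ term.
q_ult = c·N_c + q·N_q + 0.5·γ·B·N_γ
     = 8.2 × 30.14 + 13.377 × 18.401 + 0.5 × 10.29 × 2.5 × 22.4
     = 247.14 + 246.15 + 288.12 = 781.42 kPa.
q_net = 781.42 − 13.377 = 768.04 kPa.
q_all(net) = 768.04 / 3 = 256.01 kPa.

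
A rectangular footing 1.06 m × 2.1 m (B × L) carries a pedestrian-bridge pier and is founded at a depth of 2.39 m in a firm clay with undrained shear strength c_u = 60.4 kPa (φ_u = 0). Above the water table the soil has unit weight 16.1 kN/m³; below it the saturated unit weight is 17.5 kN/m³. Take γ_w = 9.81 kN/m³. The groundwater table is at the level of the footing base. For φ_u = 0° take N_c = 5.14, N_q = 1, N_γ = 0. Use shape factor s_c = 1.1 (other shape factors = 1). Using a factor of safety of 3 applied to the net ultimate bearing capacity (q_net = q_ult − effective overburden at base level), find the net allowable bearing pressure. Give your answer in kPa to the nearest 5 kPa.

q_all(net) ≈ 115 kPa

q = γ·D_f = 16.1 × 2.39 = 38.479 kPa.
c·N_c·s_c = 60.4 × 5.14 × 1.1 = 341.5 kPa
q·N_q = 38.479 × 1 = 38.479 kPa
q_ult = 341.5 + 38.479 = 379.98 kPa.
Net ultimate: q_net = 379.98 − 38.479 = 341.5 kPa.
q_all(net) = 341.5 / 3 = 113.83 kPa.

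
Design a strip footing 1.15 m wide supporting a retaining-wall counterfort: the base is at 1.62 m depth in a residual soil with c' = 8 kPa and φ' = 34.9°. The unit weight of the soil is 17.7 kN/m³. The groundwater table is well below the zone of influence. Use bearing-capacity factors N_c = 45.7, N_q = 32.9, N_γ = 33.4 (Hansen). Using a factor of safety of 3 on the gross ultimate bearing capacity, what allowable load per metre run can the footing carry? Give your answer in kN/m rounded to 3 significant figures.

≈ 632 kN/m

Overburden at base level: q = 17.7 × 1.62 = 28.674 kPa.
Cohesion term c·N_c = 8 × 45.7 = 365.6 kPa; surcharge term q·N_q = 28.674 × 32.9 = 943.37 kPa; self-weight term 0.5·γ·B·N_γ = 0.5 × 17.7 × 1.15 × 33.4 = 339.93 kPa.
q_ult = 365.6 + 943.37 + 339.93 = 1648.9 kPa.
Gross allowable pressure q_all = 1648.9 / 3 = 549.63 kPa.
Allowable wall load = q_all × B = 549.63 × 1.15 = 632.08 kN per metre run.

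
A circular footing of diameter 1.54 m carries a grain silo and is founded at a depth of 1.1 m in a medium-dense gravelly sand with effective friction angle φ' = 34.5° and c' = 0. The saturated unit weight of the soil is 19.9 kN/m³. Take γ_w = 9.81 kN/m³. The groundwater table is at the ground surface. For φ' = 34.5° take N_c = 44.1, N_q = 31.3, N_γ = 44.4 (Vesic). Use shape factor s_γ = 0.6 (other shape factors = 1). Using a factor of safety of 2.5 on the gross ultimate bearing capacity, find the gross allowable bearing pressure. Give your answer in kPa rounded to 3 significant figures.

q_all ≈ 222 kPa

With the water table at the surface the whole profile is submerged: γ' = 19.9 − 9.81 = 10.09 kN/m³, so q = γ'·D_f = 11.099 kPa; the same γ' applies in the ½γBN_γ term.
q_ult = q·N_q + 0.5·γ·B·N_γ·s_γ
     = 11.099 × 31.3 + 0.5 × 10.09 × 1.54 × 44.4 × 0.6
     = 347.4 + 206.97 = 554.37 kPa.
q_all = 554.37 / 2.5 = 221.75 kPa.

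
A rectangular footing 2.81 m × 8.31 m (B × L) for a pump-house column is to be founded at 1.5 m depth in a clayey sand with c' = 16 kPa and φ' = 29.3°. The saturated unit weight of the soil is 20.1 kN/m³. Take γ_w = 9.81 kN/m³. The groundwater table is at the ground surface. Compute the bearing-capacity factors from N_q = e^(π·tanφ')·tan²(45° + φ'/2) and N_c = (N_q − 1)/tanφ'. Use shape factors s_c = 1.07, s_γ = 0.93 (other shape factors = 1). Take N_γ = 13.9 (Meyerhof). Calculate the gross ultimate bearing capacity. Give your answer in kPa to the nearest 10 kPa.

tan29.3° = 0.5612, so N_q = e^(π×0.5612)·tan²(59.65°) = 5.83 × 2.917 = 17.
N_c = (17 − 1)/tan29.3° = 28.52.
Water table at ground surface, so effective unit weight γ' = 20.1 − 9.81 = 10.29 kN/m³ is used throughout; overburden q = 10.29 × 1.5 = 15.435 kPa; the same γ' applies in the ½γBN_γ term.
Cohesion term c·N_c·s_c = 16 × 28.52 × 1.07 = 488.26 kPa; surcharge term q·N_q = 15.435 × 17.004 = 262.46 kPa; self-weight term 0.5·γ·B·N_γ·s_γ = 0.5 × 10.29 × 2.81 × 13.9 × 0.93 = 186.89 kPa.
q_ult = 488.26 + 262.46 + 186.89 = 937.61 kPa.

q_ult ≈ 940 kPa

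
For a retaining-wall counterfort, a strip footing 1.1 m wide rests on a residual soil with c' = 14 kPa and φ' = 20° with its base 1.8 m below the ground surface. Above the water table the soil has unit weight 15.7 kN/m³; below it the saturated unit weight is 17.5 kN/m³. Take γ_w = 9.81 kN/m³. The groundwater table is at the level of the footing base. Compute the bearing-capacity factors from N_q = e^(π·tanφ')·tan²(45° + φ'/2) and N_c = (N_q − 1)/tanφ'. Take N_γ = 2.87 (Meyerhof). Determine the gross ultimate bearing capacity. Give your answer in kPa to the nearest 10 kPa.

tan20° = 0.364, so N_q = e^(π×0.364)·tan²(55°) = 3.138 × 2.04 = 6.4.
N_c = (6.4 − 1)/tan20° = 14.83.
Overburden at base level: q = 15.7 × 1.8 = 28.26 kPa.
Below the base the soil is submerged, so the ½γBN_γ term uses γ' = 17.5 − 9.81 = 7.69 kN/m³.
Cohesion term c·N_c = 14 × 14.835 = 207.69 kPa; surcharge term q·N_q = 28.26 × 6.3994 = 180.85 kPa; self-weight term 0.5·γ·B·N_γ = 0.5 × 7.69 × 1.1 × 2.87 = 12.139 kPa.
q_ult = 207.69 + 180.85 + 12.139 = 400.67 kPa.

q_ult ≈ 400 kPa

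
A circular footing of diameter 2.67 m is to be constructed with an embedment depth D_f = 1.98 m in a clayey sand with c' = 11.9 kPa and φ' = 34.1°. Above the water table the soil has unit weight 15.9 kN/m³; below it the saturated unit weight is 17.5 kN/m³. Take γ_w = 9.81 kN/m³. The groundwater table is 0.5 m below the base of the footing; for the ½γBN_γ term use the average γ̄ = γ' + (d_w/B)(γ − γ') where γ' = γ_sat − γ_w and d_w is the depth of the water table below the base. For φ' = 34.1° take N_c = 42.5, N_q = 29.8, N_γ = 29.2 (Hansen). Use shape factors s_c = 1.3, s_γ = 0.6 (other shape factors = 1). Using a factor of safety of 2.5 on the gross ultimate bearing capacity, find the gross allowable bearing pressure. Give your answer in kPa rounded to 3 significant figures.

q_all ≈ 725 kPa

Overburden at base level: q = 15.9 × 1.98 = 31.482 kPa.
The water table is 0.5 m below the base (< B = 2.67 m), so the ½γBN_γ term uses γ̄ = γ' + (d_w/B)(γ − γ') = 7.69 + (0.5/2.67)(15.9 − 7.69) = 9.2275 kN/m³.
Cohesion term c·N_c·s_c = 11.9 × 42.5 × 1.3 = 657.48 kPa; surcharge term q·N_q = 31.482 × 29.8 = 938.16 kPa; self-weight term 0.5·γ·B·N_γ·s_γ = 0.5 × 9.2275 × 2.67 × 29.2 × 0.6 = 215.82 kPa.
q_ult = 657.48 + 938.16 + 215.82 = 1811.5 kPa.
q_all = 1811.5 / 2.5 = 724.58 kPa.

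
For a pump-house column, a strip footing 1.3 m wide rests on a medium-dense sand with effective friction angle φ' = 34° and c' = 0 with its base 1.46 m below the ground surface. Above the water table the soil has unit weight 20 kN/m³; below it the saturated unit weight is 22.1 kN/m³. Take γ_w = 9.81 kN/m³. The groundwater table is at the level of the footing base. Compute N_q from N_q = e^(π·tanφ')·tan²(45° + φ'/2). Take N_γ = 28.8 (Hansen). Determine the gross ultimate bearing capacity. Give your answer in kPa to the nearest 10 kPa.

q_ult ≈ 1090 kPa

tan34° = 0.6745, so N_q = e^(π×0.6745)·tan²(62°) = 8.323 × 3.537 = 29.44.
Effective surcharge at the founding depth q = γ·D_f = 20 × 1.46 = 29.2 kPa.
The water table coincides with the base, so in the self-weight term γ → γ' = 12.29 kN/m³.
q_ult = q·N_q + 0.5·γ·B·N_γ
     = 29.2 × 29.44 + 0.5 × 12.29 × 1.3 × 28.8
     = 859.64 + 230.07 = 1089.7 kPa.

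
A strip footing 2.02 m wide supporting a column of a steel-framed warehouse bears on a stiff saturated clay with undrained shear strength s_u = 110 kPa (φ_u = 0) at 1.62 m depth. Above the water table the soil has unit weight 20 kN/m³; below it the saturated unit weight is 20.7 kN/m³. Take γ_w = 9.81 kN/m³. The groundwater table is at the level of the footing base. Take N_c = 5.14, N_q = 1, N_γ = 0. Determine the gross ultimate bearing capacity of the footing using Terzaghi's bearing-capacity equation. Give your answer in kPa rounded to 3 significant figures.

Overburden at base level: q = 20 × 1.62 = 32.4 kPa.
Cohesion term c·N_c = 110 × 5.14 = 565.4 kPa; surcharge term q·N_q = 32.4 × 1 = 32.4 kPa.
q_ult = 565.4 + 32.4 = 597.8 kPa.

q_ult ≈ 598 kPa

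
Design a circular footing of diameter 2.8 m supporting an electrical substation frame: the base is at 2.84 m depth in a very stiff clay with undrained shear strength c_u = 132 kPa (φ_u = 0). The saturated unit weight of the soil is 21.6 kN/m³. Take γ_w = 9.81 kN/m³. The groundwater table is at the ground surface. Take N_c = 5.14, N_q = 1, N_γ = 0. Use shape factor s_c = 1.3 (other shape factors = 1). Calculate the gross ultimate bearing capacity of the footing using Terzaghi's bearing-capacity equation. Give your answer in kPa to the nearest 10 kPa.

γ' = 21.6 − 9.81 = 11.79 kN/m³ (submerged throughout). q = 11.79 × 2.84 = 33.484 kPa.
c·N_c·s_c = 132 × 5.14 × 1.3 = 882.02 kPa
q·N_q = 33.484 × 1 = 33.484 kPa
q_ult = 882.02 + 33.484 = 915.51 kPa.

q_ult ≈ 920 kPa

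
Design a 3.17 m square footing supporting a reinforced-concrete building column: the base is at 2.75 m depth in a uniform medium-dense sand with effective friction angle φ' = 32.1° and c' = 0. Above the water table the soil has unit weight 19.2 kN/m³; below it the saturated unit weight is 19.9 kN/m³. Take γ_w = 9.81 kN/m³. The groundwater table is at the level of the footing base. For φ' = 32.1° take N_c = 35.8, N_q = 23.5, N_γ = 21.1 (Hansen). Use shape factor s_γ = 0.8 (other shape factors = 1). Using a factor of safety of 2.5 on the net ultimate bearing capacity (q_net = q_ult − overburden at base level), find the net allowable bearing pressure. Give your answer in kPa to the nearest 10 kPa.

q_all(net) ≈ 580 kPa

Effective surcharge at the founding depth q = γ·D_f = 19.2 × 2.75 = 52.8 kPa.
The water table coincides with the base, so in the self-weight term γ → γ' = 10.09 kN/m³.
q_ult = q·N_q + 0.5·γ·B·N_γ·s_γ
     = 52.8 × 23.5 + 0.5 × 10.09 × 3.17 × 21.1 × 0.8
     = 1240.8 + 269.96 = 1510.8 kPa.
q_net = 1510.8 − 52.8 = 1458 kPa.
q_all(net) = 1458 / 2.5 = 583.18 kPa.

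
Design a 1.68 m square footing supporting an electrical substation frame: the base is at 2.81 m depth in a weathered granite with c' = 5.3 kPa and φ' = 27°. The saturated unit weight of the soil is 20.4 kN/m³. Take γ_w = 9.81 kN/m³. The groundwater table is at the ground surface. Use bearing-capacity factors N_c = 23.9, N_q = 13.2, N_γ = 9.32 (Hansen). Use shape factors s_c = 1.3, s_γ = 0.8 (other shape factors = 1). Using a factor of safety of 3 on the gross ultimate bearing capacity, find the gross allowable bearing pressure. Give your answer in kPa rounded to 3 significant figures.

q_all ≈ 208 kPa

γ' = 20.4 − 9.81 = 10.59 kN/m³ (submerged throughout). q = 10.59 × 2.81 = 29.758 kPa; the same γ' applies in the ½γBN_γ term.
c·N_c·s_c = 5.3 × 23.9 × 1.3 = 164.67 kPa
q·N_q = 29.758 × 13.2 = 392.8 kPa
0.5·γ·B·N_γ·s_γ = 0.5 × 10.59 × 1.68 × 9.32 × 0.8 = 66.326 kPa
q_ult = 164.67 + 392.8 + 66.326 = 623.8 kPa.
q_all = 623.8 / 3 = 207.93 kPa.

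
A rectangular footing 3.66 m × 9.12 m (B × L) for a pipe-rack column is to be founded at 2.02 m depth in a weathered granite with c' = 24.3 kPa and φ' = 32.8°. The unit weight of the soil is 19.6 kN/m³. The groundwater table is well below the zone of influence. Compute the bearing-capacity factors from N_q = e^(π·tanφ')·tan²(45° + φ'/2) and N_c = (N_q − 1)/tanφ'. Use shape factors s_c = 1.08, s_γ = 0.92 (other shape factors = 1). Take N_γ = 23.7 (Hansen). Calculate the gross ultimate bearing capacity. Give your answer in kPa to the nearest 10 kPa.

q_ult ≈ 2790 kPa

tan32.8° = 0.6445, so N_q = e^(π×0.6445)·tan²(61.4°) = 7.573 × 3.364 = 25.48.
N_c = (25.48 − 1)/tan32.8° = 37.98.
q = γ·D_f = 19.6 × 2.02 = 39.592 kPa.
c·N_c·s_c = 24.3 × 37.98 × 1.08 = 996.75 kPa
q·N_q = 39.592 × 25.477 = 1008.7 kPa
0.5·γ·B·N_γ·s_γ = 0.5 × 19.6 × 3.66 × 23.7 × 0.92 = 782.07 kPa
q_ult = 996.75 + 1008.7 + 782.07 = 2787.5 kPa.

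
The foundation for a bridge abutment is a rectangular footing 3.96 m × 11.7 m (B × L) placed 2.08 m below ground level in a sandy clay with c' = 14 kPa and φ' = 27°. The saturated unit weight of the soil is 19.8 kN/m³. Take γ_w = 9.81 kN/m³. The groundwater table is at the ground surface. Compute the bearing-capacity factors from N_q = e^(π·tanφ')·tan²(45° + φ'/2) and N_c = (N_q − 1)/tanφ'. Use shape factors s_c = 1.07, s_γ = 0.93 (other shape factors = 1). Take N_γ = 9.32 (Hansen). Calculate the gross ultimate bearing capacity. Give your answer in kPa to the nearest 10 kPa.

tan27° = 0.5095, so N_q = e^(π×0.5095)·tan²(58.5°) = 4.957 × 2.663 = 13.2.
N_c = (13.2 − 1)/tan27° = 23.94.
γ' = 19.8 − 9.81 = 9.99 kN/m³ (submerged throughout). q = 9.99 × 2.08 = 20.779 kPa; the same γ' applies in the ½γBN_γ term.
c·N_c·s_c = 14 × 23.942 × 1.07 = 358.65 kPa
q·N_q = 20.779 × 13.199 = 274.27 kPa
0.5·γ·B·N_γ·s_γ = 0.5 × 9.99 × 3.96 × 9.32 × 0.93 = 171.45 kPa
q_ult = 358.65 + 274.27 + 171.45 = 804.37 kPa.

q_ult ≈ 800 kPa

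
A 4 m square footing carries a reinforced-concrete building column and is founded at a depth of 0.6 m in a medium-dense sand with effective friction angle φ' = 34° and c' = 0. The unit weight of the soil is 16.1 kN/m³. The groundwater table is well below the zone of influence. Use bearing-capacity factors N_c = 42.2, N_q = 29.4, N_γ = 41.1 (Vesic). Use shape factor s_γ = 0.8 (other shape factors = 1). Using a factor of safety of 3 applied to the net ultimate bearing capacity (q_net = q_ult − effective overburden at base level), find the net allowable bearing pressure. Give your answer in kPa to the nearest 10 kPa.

q = γ·D_f = 16.1 × 0.6 = 9.66 kPa.
q·N_q = 9.66 × 29.4 = 284 kPa
0.5·γ·B·N_γ·s_γ = 0.5 × 16.1 × 4 × 41.1 × 0.8 = 1058.7 kPa
q_ult = 284 + 1058.7 = 1342.7 kPa.
Net ultimate: q_net = 1342.7 − 9.66 = 1333.1 kPa.
q_all(net) = 1333.1 / 3 = 444.36 kPa.

q_all(net) ≈ 440 kPa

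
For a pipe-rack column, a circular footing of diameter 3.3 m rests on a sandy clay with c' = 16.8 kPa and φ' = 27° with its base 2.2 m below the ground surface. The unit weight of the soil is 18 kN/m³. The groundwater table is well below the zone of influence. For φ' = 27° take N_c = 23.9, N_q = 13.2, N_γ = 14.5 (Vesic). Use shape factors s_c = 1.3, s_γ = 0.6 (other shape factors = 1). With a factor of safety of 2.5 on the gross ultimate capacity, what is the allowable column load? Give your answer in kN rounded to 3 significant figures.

q = γ·D_f = 18 × 2.2 = 39.6 kPa.
c·N_c·s_c = 16.8 × 23.9 × 1.3 = 521.98 kPa
q·N_q = 39.6 × 13.2 = 522.72 kPa
0.5·γ·B·N_γ·s_γ = 0.5 × 18 × 3.3 × 14.5 × 0.6 = 258.39 kPa
q_ult = 521.98 + 522.72 + 258.39 = 1303.1 kPa.
Gross allowable pressure q_all = 1303.1 / 2.5 = 521.23 kPa.
Footing area = 8.553 m², so allowable column load = 521.23 × 8.553 = 4458.1 kN.

P_all ≈ 4460 kN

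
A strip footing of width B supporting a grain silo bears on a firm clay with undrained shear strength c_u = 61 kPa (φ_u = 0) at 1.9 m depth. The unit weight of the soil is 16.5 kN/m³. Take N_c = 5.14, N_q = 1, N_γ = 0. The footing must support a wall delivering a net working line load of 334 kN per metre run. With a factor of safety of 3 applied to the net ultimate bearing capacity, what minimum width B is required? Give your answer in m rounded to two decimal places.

Overburden at base level: q = 16.5 × 1.9 = 31.35 kPa.
Cohesion term c·N_c = 61 × 5.14 = 313.54 kPa; surcharge term q·N_q = 31.35 × 1 = 31.35 kPa.
q_ult = 313.54 + 31.35 = 344.89 kPa.
For φ = 0 the ½γBN_γ term vanishes, so q_ult is independent of B. q_net = 344.89 − 31.35 = 313.54 kPa; q_all(net) = 313.54/3 = 104.51 kPa.
Required width B = w / q_all(net) = 334 / 104.51 = 3.196 m.

B = 3.20 m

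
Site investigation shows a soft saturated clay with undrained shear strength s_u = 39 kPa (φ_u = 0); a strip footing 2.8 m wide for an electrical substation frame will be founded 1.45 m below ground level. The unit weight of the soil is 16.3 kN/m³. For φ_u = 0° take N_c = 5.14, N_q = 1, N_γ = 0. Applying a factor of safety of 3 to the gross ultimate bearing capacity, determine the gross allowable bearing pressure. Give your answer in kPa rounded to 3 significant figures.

q_all ≈ 74.7 kPa

q = γ·D_f = 16.3 × 1.45 = 23.635 kPa.
c·N_c = 39 × 5.14 = 200.46 kPa
q·N_q = 23.635 × 1 = 23.635 kPa
q_ult = 200.46 + 23.635 = 224.09 kPa.
q_all = q_ult / FS = 224.09 / 3 = 74.698 kPa.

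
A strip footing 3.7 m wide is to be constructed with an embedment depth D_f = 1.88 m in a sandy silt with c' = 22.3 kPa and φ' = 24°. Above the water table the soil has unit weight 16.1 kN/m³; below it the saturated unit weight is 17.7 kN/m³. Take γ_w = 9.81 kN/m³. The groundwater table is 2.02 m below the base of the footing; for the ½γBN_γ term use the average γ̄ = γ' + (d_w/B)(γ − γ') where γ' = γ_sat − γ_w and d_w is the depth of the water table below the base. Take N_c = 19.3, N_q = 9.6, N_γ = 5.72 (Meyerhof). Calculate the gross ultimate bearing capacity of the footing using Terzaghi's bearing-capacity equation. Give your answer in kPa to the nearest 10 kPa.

q = γ·D_f = 16.1 × 1.88 = 30.268 kPa.
γ' = 7.89 kN/m³; averaging over the depth B below the base, γ̄ = γ' + (d_w/B)(γ − γ') = 12.372 kN/m³.
c·N_c = 22.3 × 19.3 = 430.39 kPa
q·N_q = 30.268 × 9.6 = 290.57 kPa
0.5·γ·B·N_γ = 0.5 × 12.372 × 3.7 × 5.72 = 130.92 kPa
q_ult = 430.39 + 290.57 + 130.92 = 851.89 kPa.

q_ult ≈ 850 kPa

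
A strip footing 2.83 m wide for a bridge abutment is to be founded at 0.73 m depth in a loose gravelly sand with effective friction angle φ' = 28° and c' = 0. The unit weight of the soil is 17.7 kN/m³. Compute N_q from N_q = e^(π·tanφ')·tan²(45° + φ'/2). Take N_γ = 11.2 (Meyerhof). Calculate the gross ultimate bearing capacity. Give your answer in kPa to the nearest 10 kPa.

tan28° = 0.5317, so N_q = e^(π×0.5317)·tan²(59°) = 5.314 × 2.77 = 14.72.
q = γ·D_f = 17.7 × 0.73 = 12.921 kPa.
q·N_q = 12.921 × 14.72 = 190.2 kPa
0.5·γ·B·N_γ = 0.5 × 17.7 × 2.83 × 11.2 = 280.51 kPa
q_ult = 190.2 + 280.51 = 470.71 kPa.

q_ult ≈ 470 kPa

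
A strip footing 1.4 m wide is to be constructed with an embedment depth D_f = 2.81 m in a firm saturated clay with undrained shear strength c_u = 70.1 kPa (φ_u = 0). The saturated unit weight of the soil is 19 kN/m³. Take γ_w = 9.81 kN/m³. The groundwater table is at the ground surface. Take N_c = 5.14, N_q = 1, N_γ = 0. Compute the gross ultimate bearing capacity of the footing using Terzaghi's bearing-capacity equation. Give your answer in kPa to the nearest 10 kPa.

q_ult ≈ 390 kPa

γ' = 19 − 9.81 = 9.19 kN/m³ (submerged throughout). q = 9.19 × 2.81 = 25.824 kPa.
c·N_c = 70.1 × 5.14 = 360.31 kPa
q·N_q = 25.824 × 1 = 25.824 kPa
q_ult = 360.31 + 25.824 = 386.14 kPa.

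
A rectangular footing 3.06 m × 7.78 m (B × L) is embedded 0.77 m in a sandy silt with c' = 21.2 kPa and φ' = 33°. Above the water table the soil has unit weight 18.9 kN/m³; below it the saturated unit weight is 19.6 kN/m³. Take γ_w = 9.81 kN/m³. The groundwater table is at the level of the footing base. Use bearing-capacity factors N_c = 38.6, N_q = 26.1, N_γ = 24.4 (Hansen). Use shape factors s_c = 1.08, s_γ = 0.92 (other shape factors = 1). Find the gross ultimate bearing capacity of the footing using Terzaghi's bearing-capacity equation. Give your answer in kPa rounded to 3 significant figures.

q_ult ≈ 1600 kPa

Effective surcharge at the founding depth q = γ·D_f = 18.9 × 0.77 = 14.553 kPa.
The water table coincides with the base, so in the self-weight term γ → γ' = 9.79 kN/m³.
q_ult = c·N_c·s_c + q·N_q + 0.5·γ·B·N_γ·s_γ
     = 21.2 × 38.6 × 1.08 + 14.553 × 26.1 + 0.5 × 9.79 × 3.06 × 24.4 × 0.92
     = 883.79 + 379.83 + 336.24 = 1599.9 kPa.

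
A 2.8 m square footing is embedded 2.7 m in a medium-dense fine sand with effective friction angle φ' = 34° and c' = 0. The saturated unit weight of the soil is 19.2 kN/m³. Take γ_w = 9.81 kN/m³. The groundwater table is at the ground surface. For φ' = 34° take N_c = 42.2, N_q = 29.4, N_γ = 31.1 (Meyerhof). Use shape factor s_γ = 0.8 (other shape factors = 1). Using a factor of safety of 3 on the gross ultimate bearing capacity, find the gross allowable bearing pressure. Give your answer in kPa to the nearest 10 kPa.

With the water table at the surface the whole profile is submerged: γ' = 19.2 − 9.81 = 9.39 kN/m³, so q = γ'·D_f = 25.353 kPa; the same γ' applies in the ½γBN_γ term.
q_ult = q·N_q + 0.5·γ·B·N_γ·s_γ
     = 25.353 × 29.4 + 0.5 × 9.39 × 2.8 × 31.1 × 0.8
     = 745.38 + 327.07 = 1072.5 kPa.
q_all = 1072.5 / 3 = 357.48 kPa.

q_all ≈ 360 kPa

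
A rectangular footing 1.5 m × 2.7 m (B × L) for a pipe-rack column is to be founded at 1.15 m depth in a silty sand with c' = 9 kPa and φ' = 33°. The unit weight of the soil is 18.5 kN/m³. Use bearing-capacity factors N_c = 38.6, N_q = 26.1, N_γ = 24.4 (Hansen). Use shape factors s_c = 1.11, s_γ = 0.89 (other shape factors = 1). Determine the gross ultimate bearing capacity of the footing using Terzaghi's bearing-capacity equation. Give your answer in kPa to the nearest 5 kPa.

q_ult ≈ 1240 kPa

q = γ·D_f = 18.5 × 1.15 = 21.275 kPa.
c·N_c·s_c = 9 × 38.6 × 1.11 = 385.61 kPa
q·N_q = 21.275 × 26.1 = 555.28 kPa
0.5·γ·B·N_γ·s_γ = 0.5 × 18.5 × 1.5 × 24.4 × 0.89 = 301.31 kPa
q_ult = 385.61 + 555.28 + 301.31 = 1242.2 kPa.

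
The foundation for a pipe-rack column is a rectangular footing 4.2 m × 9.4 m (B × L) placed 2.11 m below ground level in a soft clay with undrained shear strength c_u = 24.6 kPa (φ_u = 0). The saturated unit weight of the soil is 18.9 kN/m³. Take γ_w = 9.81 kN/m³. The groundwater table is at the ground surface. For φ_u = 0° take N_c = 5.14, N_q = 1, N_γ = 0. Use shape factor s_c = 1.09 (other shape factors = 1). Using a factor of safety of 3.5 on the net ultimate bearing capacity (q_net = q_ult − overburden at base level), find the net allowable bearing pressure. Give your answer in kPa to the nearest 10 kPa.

Water table at ground surface, so effective unit weight γ' = 18.9 − 9.81 = 9.09 kN/m³ is used throughout; overburden q = 9.09 × 2.11 = 19.18 kPa.
Cohesion term c·N_c·s_c = 24.6 × 5.14 × 1.09 = 137.82 kPa; surcharge term q·N_q = 19.18 × 1 = 19.18 kPa.
q_ult = 137.82 + 19.18 = 157 kPa.
q_net = 157 − 19.18 = 137.82 kPa.
q_all(net) = 137.82 / 3.5 = 39.378 kPa.

q_all(net) ≈ 40 kPa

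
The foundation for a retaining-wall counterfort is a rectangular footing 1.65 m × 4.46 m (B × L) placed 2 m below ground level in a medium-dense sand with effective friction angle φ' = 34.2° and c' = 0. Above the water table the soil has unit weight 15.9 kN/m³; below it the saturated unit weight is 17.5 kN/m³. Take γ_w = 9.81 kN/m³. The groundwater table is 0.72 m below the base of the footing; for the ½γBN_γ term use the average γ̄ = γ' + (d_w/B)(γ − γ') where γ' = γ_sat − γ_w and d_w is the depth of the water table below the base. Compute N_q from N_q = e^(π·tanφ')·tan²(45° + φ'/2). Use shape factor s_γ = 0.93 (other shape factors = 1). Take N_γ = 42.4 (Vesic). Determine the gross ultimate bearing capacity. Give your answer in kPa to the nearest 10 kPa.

q_ult ≈ 1330 kPa

tan34.2° = 0.6796, so N_q = e^(π×0.6796)·tan²(62.1°) = 8.457 × 3.567 = 30.17.
q = γ·D_f = 15.9 × 2 = 31.8 kPa.
γ' = 7.69 kN/m³; averaging over the depth B below the base, γ̄ = γ' + (d_w/B)(γ − γ') = 11.273 kN/m³.
q·N_q = 31.8 × 30.168 = 959.33 kPa
0.5·γ·B·N_γ·s_γ = 0.5 × 11.273 × 1.65 × 42.4 × 0.93 = 366.71 kPa
q_ult = 959.33 + 366.71 = 1326 kPa.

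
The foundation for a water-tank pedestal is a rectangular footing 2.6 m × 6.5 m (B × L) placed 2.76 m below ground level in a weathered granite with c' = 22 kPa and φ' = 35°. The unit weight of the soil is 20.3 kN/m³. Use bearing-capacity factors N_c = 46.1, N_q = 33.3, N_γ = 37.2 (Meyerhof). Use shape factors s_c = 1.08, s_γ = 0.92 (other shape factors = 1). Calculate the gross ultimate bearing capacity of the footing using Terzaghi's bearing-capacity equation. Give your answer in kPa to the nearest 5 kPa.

q = γ·D_f = 20.3 × 2.76 = 56.028 kPa.
c·N_c·s_c = 22 × 46.1 × 1.08 = 1095.3 kPa
q·N_q = 56.028 × 33.3 = 1865.7 kPa
0.5·γ·B·N_γ·s_γ = 0.5 × 20.3 × 2.6 × 37.2 × 0.92 = 903.17 kPa
q_ult = 1095.3 + 1865.7 + 903.17 = 3864.2 kPa.

q_ult ≈ 3865 kPa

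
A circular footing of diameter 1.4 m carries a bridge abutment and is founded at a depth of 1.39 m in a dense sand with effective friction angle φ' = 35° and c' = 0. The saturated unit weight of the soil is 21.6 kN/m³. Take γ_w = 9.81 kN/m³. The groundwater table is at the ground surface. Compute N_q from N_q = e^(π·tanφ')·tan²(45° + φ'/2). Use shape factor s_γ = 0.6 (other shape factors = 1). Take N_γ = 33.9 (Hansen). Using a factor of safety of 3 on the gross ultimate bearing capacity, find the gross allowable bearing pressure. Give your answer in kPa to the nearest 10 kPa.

N_q = e^(π·tan35°)·tan²(62.5°) = 33.3.
With the water table at the surface the whole profile is submerged: γ' = 21.6 − 9.81 = 11.79 kN/m³, so q = γ'·D_f = 16.388 kPa; the same γ' applies in the ½γBN_γ term.
q_ult = q·N_q + 0.5·γ·B·N_γ·s_γ
     = 16.388 × 33.296 + 0.5 × 11.79 × 1.4 × 33.9 × 0.6
     = 545.66 + 167.87 = 713.53 kPa.
q_all = 713.53 / 3 = 237.84 kPa.

q_all ≈ 240 kPa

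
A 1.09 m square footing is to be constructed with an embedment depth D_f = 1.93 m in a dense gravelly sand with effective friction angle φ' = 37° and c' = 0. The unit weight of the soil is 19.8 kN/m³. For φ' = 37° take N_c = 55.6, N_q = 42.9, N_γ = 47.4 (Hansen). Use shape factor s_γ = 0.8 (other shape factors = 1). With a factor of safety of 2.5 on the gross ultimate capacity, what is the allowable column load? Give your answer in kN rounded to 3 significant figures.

Effective surcharge at the founding depth q = γ·D_f = 19.8 × 1.93 = 38.214 kPa.
q_ult = q·N_q + 0.5·γ·B·N_γ·s_γ
     = 38.214 × 42.9 + 0.5 × 19.8 × 1.09 × 47.4 × 0.8
     = 1639.4 + 409.19 = 2048.6 kPa.
Gross allowable pressure q_all = 2048.6 / 2.5 = 819.43 kPa.
Footing area = 1.1881 m², so allowable column load = 819.43 × 1.1881 = 973.56 kN.

P_all ≈ 974 kN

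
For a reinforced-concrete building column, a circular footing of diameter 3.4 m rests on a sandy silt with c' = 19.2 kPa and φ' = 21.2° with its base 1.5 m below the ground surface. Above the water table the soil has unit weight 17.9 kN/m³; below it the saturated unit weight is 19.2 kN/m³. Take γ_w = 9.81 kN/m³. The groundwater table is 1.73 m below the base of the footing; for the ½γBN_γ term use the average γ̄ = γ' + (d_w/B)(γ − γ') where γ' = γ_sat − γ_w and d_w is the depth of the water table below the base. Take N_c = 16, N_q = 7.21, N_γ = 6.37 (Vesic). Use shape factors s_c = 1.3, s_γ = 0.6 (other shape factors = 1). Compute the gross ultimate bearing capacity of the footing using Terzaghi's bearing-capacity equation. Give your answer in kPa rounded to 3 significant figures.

q_ult ≈ 682 kPa

q = γ·D_f = 17.9 × 1.5 = 26.85 kPa.
γ' = 9.39 kN/m³; averaging over the depth B below the base, γ̄ = γ' + (d_w/B)(γ − γ') = 13.72 kN/m³.
c·N_c·s_c = 19.2 × 16 × 1.3 = 399.36 kPa
q·N_q = 26.85 × 7.21 = 193.59 kPa
0.5·γ·B·N_γ·s_γ = 0.5 × 13.72 × 3.4 × 6.37 × 0.6 = 89.145 kPa
q_ult = 399.36 + 193.59 + 89.145 = 682.09 kPa.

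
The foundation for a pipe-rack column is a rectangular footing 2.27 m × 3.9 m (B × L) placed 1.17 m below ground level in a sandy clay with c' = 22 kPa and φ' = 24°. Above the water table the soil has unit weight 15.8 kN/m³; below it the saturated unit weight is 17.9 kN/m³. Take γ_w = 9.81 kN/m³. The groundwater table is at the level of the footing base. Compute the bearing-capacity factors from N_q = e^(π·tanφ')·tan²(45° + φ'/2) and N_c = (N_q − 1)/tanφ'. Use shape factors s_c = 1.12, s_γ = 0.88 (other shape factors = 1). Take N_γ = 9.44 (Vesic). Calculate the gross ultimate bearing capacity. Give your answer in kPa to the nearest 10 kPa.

tan24° = 0.4452, so N_q = e^(π×0.4452)·tan²(57°) = 4.05 × 2.371 = 9.6.
N_c = (9.6 − 1)/tan24° = 19.32.
Effective surcharge at the founding depth q = γ·D_f = 15.8 × 1.17 = 18.486 kPa.
The water table coincides with the base, so in the self-weight term γ → γ' = 8.09 kN/m³.
q_ult = c·N_c·s_c + q·N_q + 0.5·γ·B·N_γ·s_γ
     = 22 × 19.324 × 1.12 + 18.486 × 9.6034 + 0.5 × 8.09 × 2.27 × 9.44 × 0.88
     = 476.13 + 177.53 + 76.278 = 729.94 kPa.

q_ult ≈ 730 kPa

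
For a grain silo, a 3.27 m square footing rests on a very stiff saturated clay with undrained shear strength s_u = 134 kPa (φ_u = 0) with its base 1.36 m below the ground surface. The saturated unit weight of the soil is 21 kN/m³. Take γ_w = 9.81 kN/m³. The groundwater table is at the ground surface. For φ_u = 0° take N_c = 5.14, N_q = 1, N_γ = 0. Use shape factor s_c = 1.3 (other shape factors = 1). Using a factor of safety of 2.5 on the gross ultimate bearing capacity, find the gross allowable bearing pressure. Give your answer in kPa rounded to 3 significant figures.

Water table at ground surface, so effective unit weight γ' = 21 − 9.81 = 11.19 kN/m³ is used throughout; overburden q = 11.19 × 1.36 = 15.218 kPa.
Cohesion term c·N_c·s_c = 134 × 5.14 × 1.3 = 895.39 kPa; surcharge term q·N_q = 15.218 × 1 = 15.218 kPa.
q_ult = 895.39 + 15.218 = 910.61 kPa.
q_all = 910.61 / 2.5 = 364.24 kPa.

q_all ≈ 364 kPa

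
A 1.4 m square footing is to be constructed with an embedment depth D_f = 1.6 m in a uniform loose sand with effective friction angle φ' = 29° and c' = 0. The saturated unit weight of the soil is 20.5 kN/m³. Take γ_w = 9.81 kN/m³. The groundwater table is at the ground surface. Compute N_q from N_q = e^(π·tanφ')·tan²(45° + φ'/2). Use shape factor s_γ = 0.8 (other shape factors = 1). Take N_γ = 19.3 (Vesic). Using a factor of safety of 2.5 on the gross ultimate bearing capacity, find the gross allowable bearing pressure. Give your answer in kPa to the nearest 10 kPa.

N_q = e^(π·tan29°)·tan²(59.5°) = 16.44.
Water table at ground surface, so effective unit weight γ' = 20.5 − 9.81 = 10.69 kN/m³ is used throughout; overburden q = 10.69 × 1.6 = 17.104 kPa; the same γ' applies in the ½γBN_γ term.
Surcharge term q·N_q = 17.104 × 16.443 = 281.25 kPa; self-weight term 0.5·γ·B·N_γ·s_γ = 0.5 × 10.69 × 1.4 × 19.3 × 0.8 = 115.54 kPa.
q_ult = 281.25 + 115.54 = 396.78 kPa.
q_all = 396.78 / 2.5 = 158.71 kPa.

q_all ≈ 160 kPa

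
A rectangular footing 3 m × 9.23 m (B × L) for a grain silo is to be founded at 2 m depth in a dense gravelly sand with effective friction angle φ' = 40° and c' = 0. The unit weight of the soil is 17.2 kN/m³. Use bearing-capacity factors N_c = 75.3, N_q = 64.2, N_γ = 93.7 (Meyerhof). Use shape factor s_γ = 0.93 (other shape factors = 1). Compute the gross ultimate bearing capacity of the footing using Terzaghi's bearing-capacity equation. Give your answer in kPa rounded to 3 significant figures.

q_ult ≈ 4460 kPa

Effective surcharge at the founding depth q = γ·D_f = 17.2 × 2 = 34.4 kPa.
q_ult = q·N_q + 0.5·γ·B·N_γ·s_γ
     = 34.4 × 64.2 + 0.5 × 17.2 × 3 × 93.7 × 0.93
     = 2208.5 + 2248.2 = 4456.7 kPa.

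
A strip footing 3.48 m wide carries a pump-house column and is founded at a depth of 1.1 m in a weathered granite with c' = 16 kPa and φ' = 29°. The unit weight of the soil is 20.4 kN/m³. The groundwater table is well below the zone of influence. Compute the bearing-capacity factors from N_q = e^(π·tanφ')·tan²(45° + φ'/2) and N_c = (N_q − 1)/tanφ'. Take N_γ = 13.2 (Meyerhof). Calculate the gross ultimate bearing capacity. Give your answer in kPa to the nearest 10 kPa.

tan29° = 0.5543, so N_q = e^(π×0.5543)·tan²(59.5°) = 5.705 × 2.882 = 16.44.
N_c = (16.44 − 1)/tan29° = 27.86.
Effective surcharge at the founding depth q = γ·D_f = 20.4 × 1.1 = 22.44 kPa.
q_ult = c·N_c + q·N_q + 0.5·γ·B·N_γ
     = 16 × 27.86 + 22.44 × 16.443 + 0.5 × 20.4 × 3.48 × 13.2
     = 445.77 + 368.99 + 468.55 = 1283.3 kPa.

q_ult ≈ 1280 kPa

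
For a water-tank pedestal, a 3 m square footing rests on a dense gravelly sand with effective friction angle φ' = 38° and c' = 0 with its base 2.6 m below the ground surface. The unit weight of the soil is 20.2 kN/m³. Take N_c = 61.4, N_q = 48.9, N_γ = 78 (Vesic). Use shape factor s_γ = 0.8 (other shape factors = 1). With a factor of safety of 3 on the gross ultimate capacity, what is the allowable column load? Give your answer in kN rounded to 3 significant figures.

Effective surcharge at the founding depth q = γ·D_f = 20.2 × 2.6 = 52.52 kPa.
q_ult = q·N_q + 0.5·γ·B·N_γ·s_γ
     = 52.52 × 48.9 + 0.5 × 20.2 × 3 × 78 × 0.8
     = 2568.2 + 1890.7 = 4458.9 kPa.
Gross allowable pressure q_all = 4458.9 / 3 = 1486.3 kPa.
Footing area = 9 m², so allowable column load = 1486.3 × 9 = 13377 kN.

P_all ≈ 13400 kN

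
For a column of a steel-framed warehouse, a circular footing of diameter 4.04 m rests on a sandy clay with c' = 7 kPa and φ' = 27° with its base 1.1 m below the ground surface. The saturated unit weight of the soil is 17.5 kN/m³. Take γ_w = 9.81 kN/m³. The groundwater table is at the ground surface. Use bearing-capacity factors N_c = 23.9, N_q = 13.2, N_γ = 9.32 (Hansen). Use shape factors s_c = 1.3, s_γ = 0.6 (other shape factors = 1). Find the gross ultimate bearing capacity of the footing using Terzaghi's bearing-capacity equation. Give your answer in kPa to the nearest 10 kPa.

q_ult ≈ 420 kPa

Water table at ground surface, so effective unit weight γ' = 17.5 − 9.81 = 7.69 kN/m³ is used throughout; overburden q = 7.69 × 1.1 = 8.459 kPa; the same γ' applies in the ½γBN_γ term.
Cohesion term c·N_c·s_c = 7 × 23.9 × 1.3 = 217.49 kPa; surcharge term q·N_q = 8.459 × 13.2 = 111.66 kPa; self-weight term 0.5·γ·B·N_γ·s_γ = 0.5 × 7.69 × 4.04 × 9.32 × 0.6 = 86.865 kPa.
q_ult = 217.49 + 111.66 + 86.865 = 416.01 kPa.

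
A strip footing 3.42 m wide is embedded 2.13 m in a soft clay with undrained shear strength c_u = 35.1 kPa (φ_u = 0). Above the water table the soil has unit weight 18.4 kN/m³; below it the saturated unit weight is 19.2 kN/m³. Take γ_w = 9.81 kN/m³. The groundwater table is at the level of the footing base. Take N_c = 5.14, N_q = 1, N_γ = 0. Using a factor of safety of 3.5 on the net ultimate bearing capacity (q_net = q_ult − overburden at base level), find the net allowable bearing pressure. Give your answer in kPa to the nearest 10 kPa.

q_all(net) ≈ 50 kPa

q = γ·D_f = 18.4 × 2.13 = 39.192 kPa.
c·N_c = 35.1 × 5.14 = 180.41 kPa
q·N_q = 39.192 × 1 = 39.192 kPa
q_ult = 180.41 + 39.192 = 219.61 kPa.
q_net = 219.61 − 39.192 = 180.41 kPa.
q_all(net) = 180.41 / 3.5 = 51.547 kPa.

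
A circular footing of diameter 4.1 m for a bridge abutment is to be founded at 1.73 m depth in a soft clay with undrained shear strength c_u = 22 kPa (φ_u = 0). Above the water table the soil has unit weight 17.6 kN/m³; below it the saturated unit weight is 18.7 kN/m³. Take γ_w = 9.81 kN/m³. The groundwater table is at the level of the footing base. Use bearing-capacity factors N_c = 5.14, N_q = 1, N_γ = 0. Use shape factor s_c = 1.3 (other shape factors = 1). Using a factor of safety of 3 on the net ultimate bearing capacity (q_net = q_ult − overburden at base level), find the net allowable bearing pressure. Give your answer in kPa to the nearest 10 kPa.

q_all(net) ≈ 50 kPa

Effective surcharge at the founding depth q = γ·D_f = 17.6 × 1.73 = 30.448 kPa.
q_ult = c·N_c·s_c + q·N_q
     = 22 × 5.14 × 1.3 + 30.448 × 1
     = 147 + 30.448 = 177.45 kPa.
q_net = 177.45 − 30.448 = 147 kPa.
q_all(net) = 147 / 3 = 49.001 kPa.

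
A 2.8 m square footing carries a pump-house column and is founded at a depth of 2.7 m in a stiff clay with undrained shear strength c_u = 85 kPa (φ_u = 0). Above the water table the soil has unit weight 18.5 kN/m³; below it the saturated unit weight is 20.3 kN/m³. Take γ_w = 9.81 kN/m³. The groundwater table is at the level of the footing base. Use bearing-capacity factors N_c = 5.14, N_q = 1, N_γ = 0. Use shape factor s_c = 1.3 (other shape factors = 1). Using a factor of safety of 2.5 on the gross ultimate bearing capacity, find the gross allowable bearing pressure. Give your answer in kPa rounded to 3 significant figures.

q_all ≈ 247 kPa

Effective surcharge at the founding depth q = γ·D_f = 18.5 × 2.7 = 49.95 kPa.
q_ult = c·N_c·s_c + q·N_q
     = 85 × 5.14 × 1.3 + 49.95 × 1
     = 567.97 + 49.95 = 617.92 kPa.
q_all = 617.92 / 2.5 = 247.17 kPa.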